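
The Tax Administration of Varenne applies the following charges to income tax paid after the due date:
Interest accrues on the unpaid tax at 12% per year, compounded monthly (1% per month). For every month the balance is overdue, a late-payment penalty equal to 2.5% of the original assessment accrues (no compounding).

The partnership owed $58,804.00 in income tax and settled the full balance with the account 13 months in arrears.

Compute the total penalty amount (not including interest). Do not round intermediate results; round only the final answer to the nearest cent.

Late-payment penalty: 13 × 2.5% × $58,804.00 = $19,111.30

$19,111.30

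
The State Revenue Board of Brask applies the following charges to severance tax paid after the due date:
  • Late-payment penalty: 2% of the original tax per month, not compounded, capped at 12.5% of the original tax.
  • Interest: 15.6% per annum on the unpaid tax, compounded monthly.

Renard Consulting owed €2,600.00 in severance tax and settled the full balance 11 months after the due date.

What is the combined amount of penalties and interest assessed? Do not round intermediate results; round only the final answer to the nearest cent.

€721.93

Penalty (uncapped): 11 × 2% × €2,600.00 = €572.00; cap = 12.5% × €2,600.00 = €325.00 → penalty = €325.00
Interest (15.6%/yr ÷ 12 = 1.3%/month): €2,600.00 × ((1 + 0.013)^11 − 1) = €396.9345…
Penalties + interest = €325.0000 + €396.9345… = €721.93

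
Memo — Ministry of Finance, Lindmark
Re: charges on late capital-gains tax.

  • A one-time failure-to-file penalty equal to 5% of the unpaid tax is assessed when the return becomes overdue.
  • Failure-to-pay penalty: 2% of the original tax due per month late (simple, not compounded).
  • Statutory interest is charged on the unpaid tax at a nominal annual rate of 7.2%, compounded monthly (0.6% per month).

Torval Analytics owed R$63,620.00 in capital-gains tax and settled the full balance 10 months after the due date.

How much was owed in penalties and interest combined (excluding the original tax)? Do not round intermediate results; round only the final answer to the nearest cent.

Failure-to-file penalty: 5% × R$63,620.00 = R$3,181.00
Failure-to-pay penalty = 2% × R$63,620.00 × 10 mo = R$12,724.00
Interest: R$63,620.00 × ((1 + 0.006)^10 − 1) = R$63,620.00 × 0.0616462… = R$3,921.9309…
Penalties + interest = R$15,905.0000 + R$3,921.9309… = R$19,826.93

R$19,826.93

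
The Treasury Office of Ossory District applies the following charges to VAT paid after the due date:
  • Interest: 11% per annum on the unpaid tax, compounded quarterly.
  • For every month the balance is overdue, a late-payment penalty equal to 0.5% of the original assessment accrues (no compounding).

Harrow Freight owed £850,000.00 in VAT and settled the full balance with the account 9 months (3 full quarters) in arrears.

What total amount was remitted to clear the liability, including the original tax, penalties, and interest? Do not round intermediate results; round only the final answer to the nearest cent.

Late-payment penalty = 0.5% × £850,000.00 × 9 mo = £38,250.00
Interest (11%/yr ÷ 4 = 2.75%/quarter): £850,000.00 × ((1 + 0.0275)^3 − 1) = £72,071.1148…
Total = £850,000.00 + £38,250.0000 + £72,071.1148… = £960,321.11

£960,321.11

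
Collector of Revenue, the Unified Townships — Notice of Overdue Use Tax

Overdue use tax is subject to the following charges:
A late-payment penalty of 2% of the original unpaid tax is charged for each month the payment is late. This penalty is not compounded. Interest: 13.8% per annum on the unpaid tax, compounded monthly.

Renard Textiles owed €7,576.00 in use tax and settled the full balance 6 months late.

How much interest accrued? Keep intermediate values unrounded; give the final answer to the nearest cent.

Interest (13.8%/yr ÷ 12 = 1.15%/month): €7,576.00 × ((1 + 0.0115)^6 − 1) = €538.0053…

€538.01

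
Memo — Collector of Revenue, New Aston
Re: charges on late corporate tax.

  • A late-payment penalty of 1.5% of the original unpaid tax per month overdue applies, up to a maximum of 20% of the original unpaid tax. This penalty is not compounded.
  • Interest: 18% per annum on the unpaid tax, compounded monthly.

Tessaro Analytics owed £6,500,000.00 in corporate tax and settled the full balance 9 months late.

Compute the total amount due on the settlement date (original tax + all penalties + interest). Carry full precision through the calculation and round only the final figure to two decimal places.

Penalty: 9 × 1.5% × £6,500,000.00 = £877,500.00 (below the 20% cap of £1,300,000.00)
Interest (18%/yr ÷ 12 = 1.5%/month): £6,500,000.00 × ((1 + 0.015)^9 − 1) = £932,034.8401…
Total = £6,500,000.00 + £877,500.0000 + £932,034.8401… = £8,309,534.84

£8,309,534.84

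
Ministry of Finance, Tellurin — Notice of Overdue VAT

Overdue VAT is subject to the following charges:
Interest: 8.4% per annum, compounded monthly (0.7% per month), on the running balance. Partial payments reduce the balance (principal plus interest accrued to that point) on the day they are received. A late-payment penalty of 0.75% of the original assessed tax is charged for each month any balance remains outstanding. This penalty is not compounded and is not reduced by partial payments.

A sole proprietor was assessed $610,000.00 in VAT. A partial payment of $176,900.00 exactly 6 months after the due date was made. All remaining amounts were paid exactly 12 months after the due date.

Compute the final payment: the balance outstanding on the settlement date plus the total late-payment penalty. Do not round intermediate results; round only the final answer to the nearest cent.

Balance at month 6: $610,000.0000 × (1 + 0.007)^6 = $636,072.5566…
After $176,900.00 payment: $636,072.5566… − $176,900.00 = $459,172.5566…
Balance at month 12: $459,172.5566… × (1 + 0.007)^6 = $478,798.4623…
Penalty: 12 × 0.75% × $610,000.00 = $54,900.00
Final settlement = outstanding balance + penalty = $478,798.4623… + $54,900.00 = $533,698.46

$533,698.46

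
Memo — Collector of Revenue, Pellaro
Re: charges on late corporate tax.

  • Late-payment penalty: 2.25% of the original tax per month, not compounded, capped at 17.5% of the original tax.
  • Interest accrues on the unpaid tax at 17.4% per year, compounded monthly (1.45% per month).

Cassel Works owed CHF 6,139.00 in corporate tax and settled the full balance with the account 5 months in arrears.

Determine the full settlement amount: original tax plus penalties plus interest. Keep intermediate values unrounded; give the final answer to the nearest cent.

Penalty: 5 × 2.25% × CHF 6,139.00 = CHF 690.64… (below the 17.5% cap of CHF 1,074.33…)
Interest: CHF 6,139.00 × ((1 + 0.0145)^5 − 1) = CHF 6,139.00 × 0.0746332… = CHF 458.1733…
Total = CHF 6,139.00 + CHF 690.6375 + CHF 458.1733… = CHF 7,287.81

CHF 7,287.81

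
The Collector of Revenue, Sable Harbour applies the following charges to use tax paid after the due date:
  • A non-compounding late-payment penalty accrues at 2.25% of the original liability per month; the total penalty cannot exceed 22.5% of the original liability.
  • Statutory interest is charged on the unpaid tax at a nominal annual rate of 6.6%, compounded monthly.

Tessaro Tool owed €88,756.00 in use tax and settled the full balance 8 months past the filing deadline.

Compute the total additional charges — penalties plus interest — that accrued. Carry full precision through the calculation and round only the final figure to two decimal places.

€19,957.35

Penalty: 8 × 2.25% × €88,756.00 = €15,976.08 (below the 22.5% cap of €19,970.10)
Interest (6.6%/yr ÷ 12 = 0.55%/month): €88,756.00 × ((1 + 0.0055)^8 − 1) = €3,981.2730…
Penalties + interest = €15,976.0800 + €3,981.2730… = €19,957.35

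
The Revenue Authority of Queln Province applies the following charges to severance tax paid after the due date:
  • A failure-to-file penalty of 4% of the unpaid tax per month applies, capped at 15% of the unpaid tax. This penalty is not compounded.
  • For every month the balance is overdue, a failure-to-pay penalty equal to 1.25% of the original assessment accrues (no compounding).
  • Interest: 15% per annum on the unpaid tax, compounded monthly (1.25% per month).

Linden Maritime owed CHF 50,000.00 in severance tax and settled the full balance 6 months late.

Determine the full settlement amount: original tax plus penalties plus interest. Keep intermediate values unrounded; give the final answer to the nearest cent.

CHF 65,119.16

Failure-to-file: 6 × 4% × CHF 50,000.00 = CHF 12,000.00, capped at 15% × CHF 50,000.00 = CHF 7,500.00
Failure-to-pay penalty = 1.25% × CHF 50,000.00 × 6 mo = CHF 3,750.00
Interest: CHF 50,000.00 × ((1 + 0.0125)^6 − 1) = CHF 50,000.00 × 0.0773832… = CHF 3,869.1590…
Total = CHF 50,000.00 + CHF 11,250.0000 + CHF 3,869.1590… = CHF 65,119.16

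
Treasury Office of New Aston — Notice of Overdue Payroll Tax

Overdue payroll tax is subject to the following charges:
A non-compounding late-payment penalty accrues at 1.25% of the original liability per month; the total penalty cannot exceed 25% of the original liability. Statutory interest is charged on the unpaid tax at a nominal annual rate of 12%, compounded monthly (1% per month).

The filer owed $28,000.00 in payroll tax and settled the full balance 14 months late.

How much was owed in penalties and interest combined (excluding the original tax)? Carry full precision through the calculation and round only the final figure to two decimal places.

$9,085.28

Penalty: 14 × 1.25% × $28,000.00 = $4,900.00 (below the 25% cap of $7,000.00)
Interest: $28,000.00 × ((1 + 0.01)^14 − 1) = $28,000.00 × 0.1494742… = $4,185.2780…
Penalties + interest = $4,900.0000 + $4,185.2780… = $9,085.28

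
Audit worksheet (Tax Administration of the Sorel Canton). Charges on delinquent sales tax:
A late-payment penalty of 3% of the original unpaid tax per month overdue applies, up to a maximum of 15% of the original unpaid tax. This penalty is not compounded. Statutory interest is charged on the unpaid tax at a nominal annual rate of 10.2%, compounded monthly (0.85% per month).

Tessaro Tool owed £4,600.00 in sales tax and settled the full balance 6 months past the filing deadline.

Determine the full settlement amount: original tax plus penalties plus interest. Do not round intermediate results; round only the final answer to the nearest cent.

Penalty (uncapped): 6 × 3% × £4,600.00 = £828.00; cap = 15% × £4,600.00 = £690.00 → penalty = £690.00
Interest: £4,600.00 × ((1 + 0.0085)^6 − 1) = £4,600.00 × 0.0520961… = £239.6421…
Total = £4,600.00 + £690.0000 + £239.6421… = £5,529.64

£5,529.64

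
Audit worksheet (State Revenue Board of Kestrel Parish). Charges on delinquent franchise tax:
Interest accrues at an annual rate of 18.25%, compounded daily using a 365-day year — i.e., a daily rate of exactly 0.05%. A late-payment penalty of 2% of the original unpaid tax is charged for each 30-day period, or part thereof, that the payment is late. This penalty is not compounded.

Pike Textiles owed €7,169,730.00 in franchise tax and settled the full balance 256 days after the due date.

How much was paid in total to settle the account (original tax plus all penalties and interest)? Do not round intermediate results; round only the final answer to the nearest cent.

Penalty periods: ⌈256/30⌉ = 9; penalty = 9 × 2% × €7,169,730.00 = €1,290,551.40
Interest: €7,169,730.00 × ((1 + 0.0005)^256 − 1) = €7,169,730.00 × 0.13651665… = €978,787.4902…
Total = €7,169,730.00 + €1,290,551.4000 + €978,787.4902… = €9,439,068.89

€9,439,068.89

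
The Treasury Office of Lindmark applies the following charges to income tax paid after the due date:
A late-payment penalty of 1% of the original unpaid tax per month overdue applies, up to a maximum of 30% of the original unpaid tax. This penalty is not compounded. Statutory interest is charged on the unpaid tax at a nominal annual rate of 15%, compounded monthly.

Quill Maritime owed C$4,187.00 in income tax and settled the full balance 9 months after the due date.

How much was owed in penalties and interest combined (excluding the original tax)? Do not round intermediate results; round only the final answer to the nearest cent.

Penalty: 9 × 1% × C$4,187.00 = C$376.83 (below the 30% cap of C$1,256.10)
Interest (15%/yr ÷ 12 = 1.25%/month): C$4,187.00 × ((1 + 0.0125)^9 − 1) = C$495.2893…
Penalties + interest = C$376.8300 + C$495.2893… = C$872.12

C$872.12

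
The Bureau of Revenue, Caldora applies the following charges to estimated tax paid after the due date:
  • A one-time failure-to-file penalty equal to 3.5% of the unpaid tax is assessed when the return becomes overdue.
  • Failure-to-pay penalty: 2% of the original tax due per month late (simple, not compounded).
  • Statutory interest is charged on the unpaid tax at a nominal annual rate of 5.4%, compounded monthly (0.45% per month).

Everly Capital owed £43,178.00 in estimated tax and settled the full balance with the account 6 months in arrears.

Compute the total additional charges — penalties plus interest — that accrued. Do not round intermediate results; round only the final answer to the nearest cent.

Failure-to-file penalty: 3.5% × £43,178.00 = £1,511.23
Failure-to-pay penalty: 6 × 2% × £43,178.00 = £5,181.36
Interest: £43,178.00 × ((1 + 0.0045)^6 − 1) = £43,178.00 × 0.0273056… = £1,179.0003…
Penalties + interest = £6,692.5900 + £1,179.0003… = £7,871.59

£7,871.59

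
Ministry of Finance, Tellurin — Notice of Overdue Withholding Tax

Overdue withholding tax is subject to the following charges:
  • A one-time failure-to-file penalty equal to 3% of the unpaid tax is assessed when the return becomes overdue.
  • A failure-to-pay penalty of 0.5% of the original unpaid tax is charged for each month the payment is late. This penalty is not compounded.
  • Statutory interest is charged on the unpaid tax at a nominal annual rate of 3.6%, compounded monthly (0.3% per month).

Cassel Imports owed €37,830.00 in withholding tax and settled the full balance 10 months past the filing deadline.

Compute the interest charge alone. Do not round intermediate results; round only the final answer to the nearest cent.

€1,150.34

Interest: €37,830.00 × ((1 + 0.003)^10 − 1) = €37,830.00 × 0.0304083… = €1,150.3444…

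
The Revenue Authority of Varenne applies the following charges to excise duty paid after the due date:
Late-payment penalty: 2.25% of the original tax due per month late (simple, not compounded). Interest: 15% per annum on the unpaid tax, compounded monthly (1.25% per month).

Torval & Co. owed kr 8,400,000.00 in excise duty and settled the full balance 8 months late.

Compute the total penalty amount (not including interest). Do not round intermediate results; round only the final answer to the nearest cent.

Late-payment penalty = 2.25% × kr 8,400,000.00 × 8 mo = kr 1,512,000.00

kr 1,512,000.00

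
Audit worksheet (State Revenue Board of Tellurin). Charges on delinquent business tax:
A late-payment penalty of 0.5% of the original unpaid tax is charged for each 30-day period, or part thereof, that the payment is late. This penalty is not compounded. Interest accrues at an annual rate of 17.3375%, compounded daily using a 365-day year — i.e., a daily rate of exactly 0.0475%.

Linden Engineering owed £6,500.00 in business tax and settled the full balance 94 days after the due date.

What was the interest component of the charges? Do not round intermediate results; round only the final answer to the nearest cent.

£296.73

Interest: £6,500.00 × ((1 + 0.000475)^94 − 1) = £6,500.00 × 0.04565073… = £296.7297…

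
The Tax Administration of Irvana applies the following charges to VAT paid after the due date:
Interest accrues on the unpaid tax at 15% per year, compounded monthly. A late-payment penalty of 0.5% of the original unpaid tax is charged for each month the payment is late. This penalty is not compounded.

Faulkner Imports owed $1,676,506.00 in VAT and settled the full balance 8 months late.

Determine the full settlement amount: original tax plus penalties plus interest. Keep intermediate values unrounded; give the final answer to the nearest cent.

Late-payment penalty: 8 × 0.5% × $1,676,506.00 = $67,060.24
Interest (15%/yr ÷ 12 = 1.25%/month): $1,676,506.00 × ((1 + 0.0125)^8 − 1) = $175,171.5755…
Total = $1,676,506.00 + $67,060.2400 + $175,171.5755… = $1,918,737.82

$1,918,737.82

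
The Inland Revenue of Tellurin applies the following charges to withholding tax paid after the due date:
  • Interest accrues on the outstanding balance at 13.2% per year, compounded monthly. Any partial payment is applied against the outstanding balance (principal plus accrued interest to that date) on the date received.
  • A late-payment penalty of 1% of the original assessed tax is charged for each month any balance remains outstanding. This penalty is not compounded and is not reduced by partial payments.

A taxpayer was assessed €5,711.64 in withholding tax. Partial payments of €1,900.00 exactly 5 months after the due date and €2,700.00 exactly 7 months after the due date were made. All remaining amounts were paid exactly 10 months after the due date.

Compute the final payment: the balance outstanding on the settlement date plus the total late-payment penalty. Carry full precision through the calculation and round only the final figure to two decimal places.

Monthly rate = 13.2% ÷ 12 = 1.1%
Balance at month 5: €5,711.6400 × (1 + 0.011)^5 = €6,032.7677…
After €1,900.00 payment: €6,032.7677… − €1,900.00 = €4,132.7677…
Balance at month 7: €4,132.7677… × (1 + 0.011)^2 = €4,224.1887…
After €2,700.00 payment: €4,224.1887… − €2,700.00 = €1,524.1887…
Balance at month 10: €1,524.1887… × (1 + 0.011)^3 = €1,575.0422…
Penalty: 10 × 1% × €5,711.64 = €571.16…
Final settlement = outstanding balance + penalty = €1,575.0422… + €571.16… = €2,146.21

€2,146.21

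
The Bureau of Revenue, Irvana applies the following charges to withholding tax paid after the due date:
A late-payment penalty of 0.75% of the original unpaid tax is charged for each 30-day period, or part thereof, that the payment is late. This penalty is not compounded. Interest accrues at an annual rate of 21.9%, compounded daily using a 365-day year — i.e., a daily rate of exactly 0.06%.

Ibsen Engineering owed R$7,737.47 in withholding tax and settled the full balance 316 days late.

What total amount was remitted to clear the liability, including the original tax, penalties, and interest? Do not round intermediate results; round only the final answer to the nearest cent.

Penalty periods: ⌈316/30⌉ = 11; penalty = 11 × 0.75% × R$7,737.47 = R$638.34…
Interest: R$7,737.47 × ((1 + 0.0006)^316 − 1) = R$7,737.47 × 0.20869727… = R$1,614.7889…
Total = R$7,737.47 + R$638.3413… + R$1,614.7889… = R$9,990.60

R$9,990.60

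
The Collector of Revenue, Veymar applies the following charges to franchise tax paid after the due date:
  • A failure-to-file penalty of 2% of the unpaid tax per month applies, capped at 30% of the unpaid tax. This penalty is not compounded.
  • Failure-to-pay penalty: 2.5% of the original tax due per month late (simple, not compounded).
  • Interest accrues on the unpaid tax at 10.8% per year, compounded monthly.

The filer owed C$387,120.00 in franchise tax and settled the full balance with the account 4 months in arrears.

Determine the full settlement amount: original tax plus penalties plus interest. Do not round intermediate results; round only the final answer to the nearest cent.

C$470,927.19

Failure-to-file: 4 × 2% × C$387,120.00 = C$30,969.60 (under the 30% cap)
Failure-to-pay penalty: 4 × 2.5% × C$387,120.00 = C$38,712.00
Interest (10.8%/yr ÷ 12 = 0.9%/month): C$387,120.00 × ((1 + 0.009)^4 − 1) = C$14,125.5917…
Total = C$387,120.00 + C$69,681.6000 + C$14,125.5917… = C$470,927.19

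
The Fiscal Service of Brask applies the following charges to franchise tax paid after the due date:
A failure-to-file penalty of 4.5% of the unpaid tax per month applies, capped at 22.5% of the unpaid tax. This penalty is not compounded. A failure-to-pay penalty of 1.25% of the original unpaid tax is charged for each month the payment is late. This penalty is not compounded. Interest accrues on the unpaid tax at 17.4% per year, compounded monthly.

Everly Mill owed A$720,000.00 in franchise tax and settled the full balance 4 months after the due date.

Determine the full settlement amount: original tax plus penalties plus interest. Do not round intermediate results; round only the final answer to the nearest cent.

A$928,277.09

Failure-to-file: 4 × 4.5% × A$720,000.00 = A$129,600.00 (under the 22.5% cap)
Failure-to-pay penalty = 1.25% × A$720,000.00 × 4 mo = A$36,000.00
Interest (17.4%/yr ÷ 12 = 1.45%/month): A$720,000.00 × ((1 + 0.0145)^4 − 1) = A$42,677.0919…
Total = A$720,000.00 + A$165,600.0000 + A$42,677.0919… = A$928,277.09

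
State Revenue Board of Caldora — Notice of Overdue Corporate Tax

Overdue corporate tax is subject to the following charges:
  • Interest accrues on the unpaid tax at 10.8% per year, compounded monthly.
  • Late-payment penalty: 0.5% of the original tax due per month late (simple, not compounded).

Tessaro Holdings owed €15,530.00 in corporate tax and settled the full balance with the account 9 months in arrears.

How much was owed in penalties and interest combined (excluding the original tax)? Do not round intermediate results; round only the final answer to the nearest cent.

€2,003.03

Late-payment penalty: 9 × 0.5% × €15,530.00 = €698.85
Interest (10.8%/yr ÷ 12 = 0.9%/month): €15,530.00 × ((1 + 0.009)^9 − 1) = €1,304.1794…
Penalties + interest = €698.8500 + €1,304.1794… = €2,003.03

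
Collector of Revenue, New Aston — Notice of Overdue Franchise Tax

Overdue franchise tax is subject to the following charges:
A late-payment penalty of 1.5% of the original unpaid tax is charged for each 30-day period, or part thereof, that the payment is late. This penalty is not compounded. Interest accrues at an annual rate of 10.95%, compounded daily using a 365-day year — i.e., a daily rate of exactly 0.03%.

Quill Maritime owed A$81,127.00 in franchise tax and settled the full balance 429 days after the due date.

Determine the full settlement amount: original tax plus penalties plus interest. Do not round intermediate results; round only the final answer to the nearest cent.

Penalty periods: ⌈429/30⌉ = 15; penalty = 15 × 1.5% × A$81,127.00 = A$18,253.58…
Interest: A$81,127.00 × ((1 + 0.0003)^429 − 1) = A$81,127.00 × 0.13732692… = A$11,140.9207…
Total = A$81,127.00 + A$18,253.5750 + A$11,140.9207… = A$110,521.50

A$110,521.50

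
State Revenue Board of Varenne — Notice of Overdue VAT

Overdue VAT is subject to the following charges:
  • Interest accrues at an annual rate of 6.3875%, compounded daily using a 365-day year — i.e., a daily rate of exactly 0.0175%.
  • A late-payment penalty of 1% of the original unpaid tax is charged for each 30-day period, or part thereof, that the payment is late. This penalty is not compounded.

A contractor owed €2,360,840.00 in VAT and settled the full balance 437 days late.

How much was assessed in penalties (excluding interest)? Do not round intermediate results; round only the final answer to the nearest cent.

€354,126.00

Penalty periods: ⌈437/30⌉ = 15; penalty = 15 × 1% × €2,360,840.00 = €354,126.00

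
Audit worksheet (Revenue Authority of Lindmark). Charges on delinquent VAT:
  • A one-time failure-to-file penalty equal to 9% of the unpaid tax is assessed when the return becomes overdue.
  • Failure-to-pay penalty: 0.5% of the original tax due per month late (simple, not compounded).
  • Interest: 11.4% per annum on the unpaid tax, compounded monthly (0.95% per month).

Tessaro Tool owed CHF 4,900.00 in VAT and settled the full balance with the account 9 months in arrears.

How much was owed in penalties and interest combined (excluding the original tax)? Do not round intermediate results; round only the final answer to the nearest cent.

CHF 1,096.73

Failure-to-file penalty: 9% × CHF 4,900.00 = CHF 441.00
Failure-to-pay penalty: 9 × 0.5% × CHF 4,900.00 = CHF 220.50
Interest: CHF 4,900.00 × ((1 + 0.0095)^9 − 1) = CHF 4,900.00 × 0.0888221… = CHF 435.2281…
Penalties + interest = CHF 661.5000 + CHF 435.2281… = CHF 1,096.73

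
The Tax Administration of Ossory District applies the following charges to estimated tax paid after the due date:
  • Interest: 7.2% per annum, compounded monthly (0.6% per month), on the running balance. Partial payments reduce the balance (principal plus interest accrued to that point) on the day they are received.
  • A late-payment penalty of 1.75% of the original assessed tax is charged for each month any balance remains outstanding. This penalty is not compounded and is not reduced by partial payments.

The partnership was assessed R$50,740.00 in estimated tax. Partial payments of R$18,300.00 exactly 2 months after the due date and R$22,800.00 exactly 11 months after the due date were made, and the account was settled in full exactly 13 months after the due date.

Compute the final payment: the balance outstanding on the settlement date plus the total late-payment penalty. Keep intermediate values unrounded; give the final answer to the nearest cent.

Balance at month 2: R$50,740.0000 × (1 + 0.006)^2 = R$51,350.7066…
After R$18,300.00 payment: R$51,350.7066… − R$18,300.00 = R$33,050.7066…
Balance at month 11: R$33,050.7066… × (1 + 0.006)^9 = R$34,878.8836…
After R$22,800.00 payment: R$34,878.8836… − R$22,800.00 = R$12,078.8836…
Balance at month 13: R$12,078.8836… × (1 + 0.006)^2 = R$12,224.2651…
Penalty: 13 × 1.75% × R$50,740.00 = R$11,543.35
Final settlement = outstanding balance + penalty = R$12,224.2651… + R$11,543.35 = R$23,767.62

R$23,767.62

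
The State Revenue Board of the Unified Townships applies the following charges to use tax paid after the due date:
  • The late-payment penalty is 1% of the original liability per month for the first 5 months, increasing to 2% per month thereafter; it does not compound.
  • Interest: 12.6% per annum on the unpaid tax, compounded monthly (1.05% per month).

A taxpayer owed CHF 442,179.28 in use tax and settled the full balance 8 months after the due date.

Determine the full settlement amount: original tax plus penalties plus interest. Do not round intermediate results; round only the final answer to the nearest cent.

CHF 529,356.11

Penalty, months 1–5: 5 × 1% × CHF 442,179.28 = CHF 22,108.96…
Penalty, months 6–8: 3 × 2% × CHF 442,179.28 = CHF 26,530.76…
Interest: CHF 442,179.28 × ((1 + 0.0105)^8 − 1) = CHF 442,179.28 × 0.0871527… = CHF 38,537.1115…
Total = CHF 442,179.28 + CHF 48,639.7208 + CHF 38,537.1115… = CHF 529,356.11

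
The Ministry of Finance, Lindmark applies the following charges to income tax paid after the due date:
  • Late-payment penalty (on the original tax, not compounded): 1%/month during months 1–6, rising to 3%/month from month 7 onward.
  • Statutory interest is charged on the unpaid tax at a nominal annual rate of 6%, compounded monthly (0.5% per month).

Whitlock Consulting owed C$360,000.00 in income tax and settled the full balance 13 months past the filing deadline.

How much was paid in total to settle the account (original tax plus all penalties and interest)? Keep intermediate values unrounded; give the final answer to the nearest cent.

C$481,315.03

Penalty, months 1–6: 6 × 1% × C$360,000.00 = C$21,600.00
Penalty, months 7–13: 7 × 3% × C$360,000.00 = C$75,600.00
Interest: C$360,000.00 × ((1 + 0.005)^13 − 1) = C$360,000.00 × 0.0669862… = C$24,115.0323…
Total = C$360,000.00 + C$97,200.0000 + C$24,115.0323… = C$481,315.03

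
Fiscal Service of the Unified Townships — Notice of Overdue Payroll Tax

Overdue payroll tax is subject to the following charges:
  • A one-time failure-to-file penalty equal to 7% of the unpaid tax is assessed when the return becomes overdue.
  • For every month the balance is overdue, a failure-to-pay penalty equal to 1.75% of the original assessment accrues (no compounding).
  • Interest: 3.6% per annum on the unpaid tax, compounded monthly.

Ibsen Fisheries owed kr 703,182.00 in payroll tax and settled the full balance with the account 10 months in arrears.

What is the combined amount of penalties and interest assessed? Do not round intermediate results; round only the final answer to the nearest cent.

Failure-to-file penalty: 7% × kr 703,182.00 = kr 49,222.74
Failure-to-pay penalty = 1.75% × kr 703,182.00 × 10 mo = kr 123,056.85
Interest (3.6%/yr ÷ 12 = 0.3%/month): kr 703,182.00 × ((1 + 0.003)^10 − 1) = kr 21,382.5390…
Penalties + interest = kr 172,279.5900 + kr 21,382.5390… = kr 193,662.13

kr 193,662.13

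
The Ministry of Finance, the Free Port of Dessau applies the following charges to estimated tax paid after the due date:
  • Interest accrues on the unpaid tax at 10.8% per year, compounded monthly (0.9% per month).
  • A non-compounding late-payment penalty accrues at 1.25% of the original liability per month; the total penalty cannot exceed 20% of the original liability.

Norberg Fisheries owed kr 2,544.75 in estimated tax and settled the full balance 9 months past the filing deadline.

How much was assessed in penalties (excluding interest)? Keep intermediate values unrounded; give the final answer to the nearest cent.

Penalty: 9 × 1.25% × kr 2,544.75 = kr 286.28… (below the 20% cap of kr 508.95)

kr 286.28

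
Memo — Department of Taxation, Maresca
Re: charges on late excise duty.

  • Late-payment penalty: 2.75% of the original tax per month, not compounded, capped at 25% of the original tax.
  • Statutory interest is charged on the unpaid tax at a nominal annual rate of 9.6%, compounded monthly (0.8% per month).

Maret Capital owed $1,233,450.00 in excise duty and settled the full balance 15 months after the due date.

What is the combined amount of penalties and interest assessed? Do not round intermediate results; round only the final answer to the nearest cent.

$464,959.65

Penalty (uncapped): 15 × 2.75% × $1,233,450.00 = $508,798.13…; cap = 25% × $1,233,450.00 = $308,362.50 → penalty = $308,362.50
Interest: $1,233,450.00 × ((1 + 0.008)^15 − 1) = $1,233,450.00 × 0.1269587… = $156,597.1478…
Penalties + interest = $308,362.5000 + $156,597.1478… = $464,959.65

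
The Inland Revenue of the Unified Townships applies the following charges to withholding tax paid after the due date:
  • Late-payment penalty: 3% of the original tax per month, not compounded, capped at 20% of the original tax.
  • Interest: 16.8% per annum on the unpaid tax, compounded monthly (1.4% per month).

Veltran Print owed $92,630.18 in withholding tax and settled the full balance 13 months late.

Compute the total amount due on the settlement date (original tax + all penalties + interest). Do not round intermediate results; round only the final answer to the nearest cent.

$129,506.34

Penalty (uncapped): 13 × 3% × $92,630.18 = $36,125.77…; cap = 20% × $92,630.18 = $18,526.04… → penalty = $18,526.04…
Interest: $92,630.18 × ((1 + 0.014)^13 − 1) = $92,630.18 × 0.1981010… = $18,350.1273…
Total = $92,630.18 + $18,526.0360 + $18,350.1273… = $129,506.34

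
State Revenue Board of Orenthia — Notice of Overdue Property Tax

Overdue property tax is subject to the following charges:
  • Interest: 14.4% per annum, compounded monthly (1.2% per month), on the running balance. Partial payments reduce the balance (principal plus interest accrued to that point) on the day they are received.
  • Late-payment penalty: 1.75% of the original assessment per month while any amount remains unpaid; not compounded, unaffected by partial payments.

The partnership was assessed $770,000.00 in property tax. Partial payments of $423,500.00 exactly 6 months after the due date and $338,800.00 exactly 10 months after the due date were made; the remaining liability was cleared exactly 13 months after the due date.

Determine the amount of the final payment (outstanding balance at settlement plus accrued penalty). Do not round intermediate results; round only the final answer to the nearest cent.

Balance at month 6: $770,000.0000 × (1 + 0.012)^6 = $827,130.0519…
After $423,500.00 payment: $827,130.0519… − $423,500.00 = $403,630.0519…
Balance at month 10: $403,630.0519… × (1 + 0.012)^4 = $423,355.8290…
After $338,800.00 payment: $423,355.8290… − $338,800.00 = $84,555.8290…
Balance at month 13: $84,555.8290… × (1 + 0.012)^3 = $87,636.5130…
Penalty: 13 × 1.75% × $770,000.00 = $175,175.00
Final settlement = outstanding balance + penalty = $87,636.5130… + $175,175.00 = $262,811.51

$262,811.51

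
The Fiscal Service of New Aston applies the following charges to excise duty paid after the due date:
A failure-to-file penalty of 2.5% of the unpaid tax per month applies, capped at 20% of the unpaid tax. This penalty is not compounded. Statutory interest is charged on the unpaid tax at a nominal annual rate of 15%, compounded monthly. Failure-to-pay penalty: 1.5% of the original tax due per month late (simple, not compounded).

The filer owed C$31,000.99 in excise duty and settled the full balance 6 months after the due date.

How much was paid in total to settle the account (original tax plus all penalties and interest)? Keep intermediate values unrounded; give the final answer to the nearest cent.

Failure-to-file: 6 × 2.5% × C$31,000.99 = C$4,650.15… (under the 20% cap)
Failure-to-pay penalty = 1.5% × C$31,000.99 × 6 mo = C$2,790.09…
Interest (15%/yr ÷ 12 = 1.25%/month): C$31,000.99 × ((1 + 0.0125)^6 − 1) = C$2,398.9552…
Total = C$31,000.99 + C$7,440.2376 + C$2,398.9552… = C$40,840.18

C$40,840.18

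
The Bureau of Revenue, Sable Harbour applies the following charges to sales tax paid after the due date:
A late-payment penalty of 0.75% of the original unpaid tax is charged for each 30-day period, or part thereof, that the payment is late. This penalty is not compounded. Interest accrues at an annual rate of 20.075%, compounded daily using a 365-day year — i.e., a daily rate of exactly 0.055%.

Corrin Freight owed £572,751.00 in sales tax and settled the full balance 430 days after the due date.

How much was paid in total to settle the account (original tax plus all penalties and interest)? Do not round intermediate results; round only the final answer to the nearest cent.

£789,952.61

Penalty periods: ⌈430/30⌉ = 15; penalty = 15 × 0.75% × £572,751.00 = £64,434.49…
Interest: £572,751.00 × ((1 + 0.00055)^430 − 1) = £572,751.00 × 0.26672520… = £152,767.1242…
Total = £572,751.00 + £64,434.4875 + £152,767.1242… = £789,952.61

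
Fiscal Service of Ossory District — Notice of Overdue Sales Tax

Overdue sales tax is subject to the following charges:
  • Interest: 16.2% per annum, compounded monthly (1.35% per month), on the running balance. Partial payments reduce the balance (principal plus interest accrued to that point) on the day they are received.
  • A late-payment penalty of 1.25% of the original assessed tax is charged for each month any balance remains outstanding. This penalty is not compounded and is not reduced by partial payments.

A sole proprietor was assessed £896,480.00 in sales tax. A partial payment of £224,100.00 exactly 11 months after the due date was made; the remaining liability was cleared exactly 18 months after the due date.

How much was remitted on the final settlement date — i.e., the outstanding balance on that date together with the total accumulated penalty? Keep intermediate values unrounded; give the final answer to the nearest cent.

£1,096,770.11

Balance at month 11: £896,480.0000 × (1 + 0.0135)^11 = £1,038,967.3226…
After £224,100.00 payment: £1,038,967.3226… − £224,100.00 = £814,867.3226…
Balance at month 18: £814,867.3226… × (1 + 0.0135)^7 = £895,062.1114…
Penalty: 18 × 1.25% × £896,480.00 = £201,708.00
Final settlement = outstanding balance + penalty = £895,062.1114… + £201,708.00 = £1,096,770.11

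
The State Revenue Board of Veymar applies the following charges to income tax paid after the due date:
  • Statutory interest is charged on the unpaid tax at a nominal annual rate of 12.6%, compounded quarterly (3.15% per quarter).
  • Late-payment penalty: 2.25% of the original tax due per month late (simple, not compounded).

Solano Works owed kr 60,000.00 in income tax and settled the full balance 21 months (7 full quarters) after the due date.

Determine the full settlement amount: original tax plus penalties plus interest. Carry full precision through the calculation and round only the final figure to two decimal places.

Late-payment penalty: 21 × 2.25% × kr 60,000.00 = kr 28,350.00
Interest: kr 60,000.00 × ((1 + 0.0315)^7 − 1) = kr 60,000.00 × 0.2424663… = kr 14,547.9794…
Total = kr 60,000.00 + kr 28,350.0000 + kr 14,547.9794… = kr 102,897.98

kr 102,897.98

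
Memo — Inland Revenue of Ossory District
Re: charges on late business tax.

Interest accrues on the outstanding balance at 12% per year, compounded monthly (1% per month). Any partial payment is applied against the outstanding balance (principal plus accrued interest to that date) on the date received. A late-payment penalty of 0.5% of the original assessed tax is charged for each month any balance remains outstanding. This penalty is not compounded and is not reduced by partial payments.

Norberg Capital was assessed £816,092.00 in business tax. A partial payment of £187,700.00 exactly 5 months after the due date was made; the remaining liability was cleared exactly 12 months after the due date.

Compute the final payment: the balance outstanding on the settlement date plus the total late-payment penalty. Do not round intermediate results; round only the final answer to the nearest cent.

£767,318.61

Balance at month 5: £816,092.0000 × (1 + 0.01)^5 = £857,720.8938…
After £187,700.00 payment: £857,720.8938… − £187,700.00 = £670,020.8938…
Balance at month 12: £670,020.8938… × (1 + 0.01)^7 = £718,353.0869…
Penalty: 12 × 0.5% × £816,092.00 = £48,965.52
Final settlement = outstanding balance + penalty = £718,353.0869… + £48,965.52 = £767,318.61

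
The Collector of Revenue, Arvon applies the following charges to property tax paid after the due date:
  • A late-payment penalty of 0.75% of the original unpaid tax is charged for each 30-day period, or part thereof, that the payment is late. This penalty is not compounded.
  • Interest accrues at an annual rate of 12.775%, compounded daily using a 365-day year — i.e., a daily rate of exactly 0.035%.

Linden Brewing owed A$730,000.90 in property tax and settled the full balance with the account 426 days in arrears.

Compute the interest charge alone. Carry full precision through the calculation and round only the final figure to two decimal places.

A$117,354.06

Interest: A$730,000.90 × ((1 + 0.00035)^426 − 1) = A$730,000.90 × 0.16075878… = A$117,354.0555…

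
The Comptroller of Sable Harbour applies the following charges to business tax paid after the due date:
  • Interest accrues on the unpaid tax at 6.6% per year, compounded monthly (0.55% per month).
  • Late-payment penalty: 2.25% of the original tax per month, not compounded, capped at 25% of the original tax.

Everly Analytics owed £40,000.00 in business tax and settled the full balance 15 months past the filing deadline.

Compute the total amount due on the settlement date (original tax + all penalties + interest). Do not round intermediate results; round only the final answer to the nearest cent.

Penalty (uncapped): 15 × 2.25% × £40,000.00 = £13,500.00; cap = 25% × £40,000.00 = £10,000.00 → penalty = £10,000.00
Interest: £40,000.00 × ((1 + 0.0055)^15 − 1) = £40,000.00 × 0.0857532… = £3,430.1286…
Total = £40,000.00 + £10,000.0000 + £3,430.1286… = £53,430.13

£53,430.13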